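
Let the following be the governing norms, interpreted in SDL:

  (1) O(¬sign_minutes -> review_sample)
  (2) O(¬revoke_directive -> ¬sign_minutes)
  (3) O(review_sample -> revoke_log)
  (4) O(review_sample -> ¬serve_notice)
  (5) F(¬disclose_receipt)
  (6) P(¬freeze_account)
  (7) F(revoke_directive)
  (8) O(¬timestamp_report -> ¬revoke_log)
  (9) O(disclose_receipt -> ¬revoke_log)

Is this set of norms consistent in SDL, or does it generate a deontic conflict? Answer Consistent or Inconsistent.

Inconsistent

Premise 5 is F(¬disclose_receipt), i.e. O(disclose_receipt).
With premise 9, O(disclose_receipt -> ¬revoke_log), the K-axiom yields O(¬revoke_log).
Premise 3 is O(review_sample -> revoke_log); contrapositively O(¬revoke_log -> ¬review_sample). Since O(¬revoke_log) holds, K gives O(¬review_sample).
Premise 1 is O(¬sign_minutes -> review_sample); contrapositively O(¬review_sample -> sign_minutes). Since O(¬review_sample) holds, K gives O(sign_minutes).
The contrapositive of premise 2 (O(¬revoke_directive -> ¬sign_minutes)) is O(sign_minutes -> revoke_directive), and O(sign_minutes) is already established, so O(revoke_directive).
However, F(revoke_directive) at premise 7 amounts to O(¬revoke_directive).
We now have both O(revoke_directive) and O(¬revoke_directive) — revoke_directive is simultaneously obligatory and forbidden, violating the D-axiom.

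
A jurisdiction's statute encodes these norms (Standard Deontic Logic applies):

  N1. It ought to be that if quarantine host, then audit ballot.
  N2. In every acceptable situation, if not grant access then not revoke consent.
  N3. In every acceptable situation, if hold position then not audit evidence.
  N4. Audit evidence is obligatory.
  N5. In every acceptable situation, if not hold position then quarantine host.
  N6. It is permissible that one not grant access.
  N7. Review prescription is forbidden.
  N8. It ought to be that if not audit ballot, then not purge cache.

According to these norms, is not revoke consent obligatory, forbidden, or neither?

Neither

Premise 2 is O(¬grant_access → ¬revoke_consent), but O(¬grant_access) is not derivable from the premises (the permission P(¬grant_access) asserts only ¬O(grant_access), not O(¬grant_access)), so it does not yield O(¬revoke_consent).
No premise or chain of K-axiom applications forces O(¬revoke_consent), and none forces O(revoke_consent). So ¬revoke_consent is neither obligatory nor forbidden under these norms.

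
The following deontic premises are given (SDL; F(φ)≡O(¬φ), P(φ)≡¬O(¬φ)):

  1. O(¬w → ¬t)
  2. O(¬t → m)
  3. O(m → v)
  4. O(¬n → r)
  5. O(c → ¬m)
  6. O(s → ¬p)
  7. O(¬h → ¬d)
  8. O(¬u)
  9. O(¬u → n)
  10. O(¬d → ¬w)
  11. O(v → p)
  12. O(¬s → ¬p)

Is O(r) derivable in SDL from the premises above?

Premise 4 is O(¬n → r), but O(¬n) is not derivable from the premises, so it does not yield O(r).
No other premise forces O(r). An ideal world satisfying every premise can still have r false, so O(r) is not derivable.

No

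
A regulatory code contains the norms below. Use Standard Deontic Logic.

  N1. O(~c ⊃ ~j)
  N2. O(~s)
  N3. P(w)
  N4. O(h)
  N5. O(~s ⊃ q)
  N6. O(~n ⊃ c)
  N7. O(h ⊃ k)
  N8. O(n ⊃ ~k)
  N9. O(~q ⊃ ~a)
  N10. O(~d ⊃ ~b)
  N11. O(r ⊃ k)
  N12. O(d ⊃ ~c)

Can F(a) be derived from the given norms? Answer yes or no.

Premise 9 is O(~q ⊃ ~a), but O(~q) is not derivable from the premises, so it does not yield O(~a).
No other premise forces O(~a). An ideal world satisfying every premise can still have a true, so F(a) is not derivable.

No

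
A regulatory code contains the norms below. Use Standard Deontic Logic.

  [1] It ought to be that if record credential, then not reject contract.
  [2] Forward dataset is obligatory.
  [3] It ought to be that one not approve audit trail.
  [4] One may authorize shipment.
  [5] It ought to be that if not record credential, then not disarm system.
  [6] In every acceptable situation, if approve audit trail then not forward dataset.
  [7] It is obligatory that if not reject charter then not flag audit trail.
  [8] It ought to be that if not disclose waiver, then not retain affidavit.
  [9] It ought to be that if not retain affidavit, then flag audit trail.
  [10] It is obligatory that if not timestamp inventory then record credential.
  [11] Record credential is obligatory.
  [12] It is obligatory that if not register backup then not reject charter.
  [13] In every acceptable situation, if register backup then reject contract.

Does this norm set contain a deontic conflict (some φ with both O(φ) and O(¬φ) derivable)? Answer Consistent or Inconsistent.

Premise 6 is O(approve_audit_trail → ¬forward_dataset), but O(approve_audit_trail) is not derivable from the premises, so it does not yield O(¬forward_dataset).
So O(¬forward_dataset) is not derivable, and the apparent clash with O(forward_dataset) does not arise.
A world satisfying every obligation exists (e.g. approve_audit_trail=false, authorize_shipment=false, disarm_system=false, disclose_waiver=true, flag_audit_trail=false, forward_dataset=true, record_credential=true, register_backup=false, reject_charter=false, reject_contract=false, retain_affidavit=true, timestamp_inventory=false); no atom is both obligatory and forbidden, so the set is consistent.

Consistent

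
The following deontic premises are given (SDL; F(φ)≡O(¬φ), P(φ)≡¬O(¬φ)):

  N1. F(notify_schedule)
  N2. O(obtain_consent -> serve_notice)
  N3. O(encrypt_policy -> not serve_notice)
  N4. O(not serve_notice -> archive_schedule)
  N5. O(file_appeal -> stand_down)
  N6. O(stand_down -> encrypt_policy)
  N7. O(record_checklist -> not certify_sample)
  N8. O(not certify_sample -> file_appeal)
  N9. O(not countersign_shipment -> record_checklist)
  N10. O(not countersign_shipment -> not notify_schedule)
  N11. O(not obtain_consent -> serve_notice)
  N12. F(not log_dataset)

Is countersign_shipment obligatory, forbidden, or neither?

Premises 11 and 2 are O(not obtain_consent -> serve_notice) and O(obtain_consent -> serve_notice); every ideal world satisfies not obtain_consent or obtain_consent, so in either case serve_notice holds — hence O(serve_notice).
Premise 3, O(encrypt_policy -> not serve_notice), contraposes to O(serve_notice -> not encrypt_policy); with O(serve_notice) we get O(not encrypt_policy).
Premise 6 is O(stand_down -> encrypt_policy); contrapositively O(not encrypt_policy -> not stand_down). Since O(not encrypt_policy) holds, K gives O(not stand_down).
Premise 5 is O(file_appeal -> stand_down); contrapositively O(not stand_down -> not file_appeal). Since O(not stand_down) holds, K gives O(not file_appeal).
The contrapositive of premise 8 (O(not certify_sample -> file_appeal)) is O(not file_appeal -> certify_sample), and O(not file_appeal) is already established, so O(certify_sample).
The contrapositive of premise 7 (O(record_checklist -> not certify_sample)) is O(certify_sample -> not record_checklist), and O(certify_sample) is already established, so O(not record_checklist).
Premise 9, O(not countersign_shipment -> record_checklist), contraposes to O(not record_checklist -> countersign_shipment); with O(not record_checklist) we get O(countersign_shipment).
Premises 1, 4, 10, 12 do not contribute to this derivation.
Hence countersign_shipment is obligatory.

Obligatory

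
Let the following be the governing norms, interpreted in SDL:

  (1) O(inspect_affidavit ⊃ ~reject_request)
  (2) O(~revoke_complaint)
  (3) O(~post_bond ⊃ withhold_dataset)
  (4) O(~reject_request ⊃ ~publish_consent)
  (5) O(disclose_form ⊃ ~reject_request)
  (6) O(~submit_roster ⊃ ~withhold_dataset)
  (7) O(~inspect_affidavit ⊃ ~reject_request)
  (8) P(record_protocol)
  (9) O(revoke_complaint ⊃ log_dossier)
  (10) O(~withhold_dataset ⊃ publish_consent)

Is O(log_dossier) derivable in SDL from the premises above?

No

Premise 9 is O(revoke_complaint ⊃ log_dossier), but O(revoke_complaint) is not derivable from the premises, so it does not yield O(log_dossier).
No other premise forces O(log_dossier). An ideal world satisfying every premise can still have log_dossier false, so O(log_dossier) is not derivable.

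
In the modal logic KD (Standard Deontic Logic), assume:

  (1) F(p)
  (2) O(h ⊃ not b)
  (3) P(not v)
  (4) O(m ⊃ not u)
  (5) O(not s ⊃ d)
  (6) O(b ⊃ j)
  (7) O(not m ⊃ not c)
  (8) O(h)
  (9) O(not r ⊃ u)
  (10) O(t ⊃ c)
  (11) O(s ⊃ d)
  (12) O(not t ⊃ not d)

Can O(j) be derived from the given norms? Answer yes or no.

Premise 6 is O(b ⊃ j), but O(b) is not derivable from the premises, so it does not yield O(j).
No other premise forces O(j). An ideal world satisfying every premise can still have j false, so O(j) is not derivable.

No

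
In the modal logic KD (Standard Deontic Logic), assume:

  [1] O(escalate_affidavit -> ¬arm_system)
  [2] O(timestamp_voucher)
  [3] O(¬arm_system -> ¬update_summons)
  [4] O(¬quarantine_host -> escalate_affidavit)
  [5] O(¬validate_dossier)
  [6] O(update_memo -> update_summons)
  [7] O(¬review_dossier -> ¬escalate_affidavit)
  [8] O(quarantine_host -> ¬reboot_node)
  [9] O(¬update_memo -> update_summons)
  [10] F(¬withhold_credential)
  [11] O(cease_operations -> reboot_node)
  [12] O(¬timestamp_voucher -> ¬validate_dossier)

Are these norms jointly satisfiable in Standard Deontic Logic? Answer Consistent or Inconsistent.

Premise 12 is O(¬timestamp_voucher -> ¬validate_dossier); even if O(¬validate_dossier) held, inferring O(¬timestamp_voucher) would be affirming the consequent — invalid.
So O(¬timestamp_voucher) is not derivable, and the apparent clash with O(timestamp_voucher) does not arise.
A world satisfying every obligation exists (e.g. arm_system=true, cease_operations=false, escalate_affidavit=false, quarantine_host=true, reboot_node=false, review_dossier=false, timestamp_voucher=true, update_memo=false, update_summons=true, validate_dossier=false, withhold_credential=true); no atom is both obligatory and forbidden, so the set is consistent.

Consistent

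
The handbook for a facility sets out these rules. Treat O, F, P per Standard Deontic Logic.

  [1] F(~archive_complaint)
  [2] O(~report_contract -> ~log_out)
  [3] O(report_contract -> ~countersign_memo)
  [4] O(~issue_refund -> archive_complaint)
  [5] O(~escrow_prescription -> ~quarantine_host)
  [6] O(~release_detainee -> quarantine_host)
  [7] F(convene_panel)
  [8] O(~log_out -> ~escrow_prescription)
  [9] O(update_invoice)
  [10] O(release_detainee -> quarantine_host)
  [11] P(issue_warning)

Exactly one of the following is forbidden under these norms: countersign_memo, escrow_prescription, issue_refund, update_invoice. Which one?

By case analysis on ~release_detainee: premise 6 gives O(~release_detainee -> quarantine_host) and premise 10 gives O(release_detainee -> quarantine_host), so O(quarantine_host) either way.
Premise 5 is O(~escrow_prescription -> ~quarantine_host); contrapositively O(quarantine_host -> escrow_prescription). Since O(quarantine_host) holds, K gives O(escrow_prescription).
Premise 8, O(~log_out -> ~escrow_prescription), contraposes to O(escrow_prescription -> log_out); with O(escrow_prescription) we get O(log_out).
Premise 2 is O(~report_contract -> ~log_out); contrapositively O(log_out -> report_contract). Since O(log_out) holds, K gives O(report_contract).
Premise 3 is O(report_contract -> ~countersign_memo); since O(report_contract), deontic closure gives O(~countersign_memo).
So O(~countersign_memo) holds, i.e. countersign_memo is forbidden. None of the other listed options is forbidden under the premises.

countersign_memo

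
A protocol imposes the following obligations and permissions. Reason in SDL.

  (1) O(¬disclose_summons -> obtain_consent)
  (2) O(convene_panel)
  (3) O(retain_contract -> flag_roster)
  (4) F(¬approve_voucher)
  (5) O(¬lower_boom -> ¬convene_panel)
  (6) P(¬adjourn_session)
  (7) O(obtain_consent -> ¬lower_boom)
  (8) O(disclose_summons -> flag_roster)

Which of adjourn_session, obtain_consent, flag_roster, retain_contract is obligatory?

flag_roster

From premise 2 we have O(convene_panel).
The contrapositive of premise 5 (O(¬lower_boom -> ¬convene_panel)) is O(convene_panel -> lower_boom), and O(convene_panel) is already established, so O(lower_boom).
Premise 7 is O(obtain_consent -> ¬lower_boom); contrapositively O(lower_boom -> ¬obtain_consent). Since O(lower_boom) holds, K gives O(¬obtain_consent).
The contrapositive of premise 1 (O(¬disclose_summons -> obtain_consent)) is O(¬obtain_consent -> disclose_summons), and O(¬obtain_consent) is already established, so O(disclose_summons).
Premise 8 is O(disclose_summons -> flag_roster); since O(disclose_summons), deontic closure gives O(flag_roster).
So O(flag_roster) holds — flag_roster is obligatory. None of the other listed options is made obligatory by any chain of premises.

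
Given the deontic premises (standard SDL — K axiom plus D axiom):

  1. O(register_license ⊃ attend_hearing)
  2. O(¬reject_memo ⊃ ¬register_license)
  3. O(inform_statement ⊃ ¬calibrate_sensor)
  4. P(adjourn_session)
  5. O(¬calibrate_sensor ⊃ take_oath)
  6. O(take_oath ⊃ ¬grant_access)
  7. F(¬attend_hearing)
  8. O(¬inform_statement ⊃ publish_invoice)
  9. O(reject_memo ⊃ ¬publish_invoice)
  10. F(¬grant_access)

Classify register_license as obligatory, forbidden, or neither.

Forbidden

Premise 10 is F(¬grant_access), i.e. O(grant_access).
Premise 6 is O(take_oath ⊃ ¬grant_access); contrapositively O(grant_access ⊃ ¬take_oath). Since O(grant_access) holds, K gives O(¬take_oath).
Premise 5, O(¬calibrate_sensor ⊃ take_oath), contraposes to O(¬take_oath ⊃ calibrate_sensor); with O(¬take_oath) we get O(calibrate_sensor).
The contrapositive of premise 3 (O(inform_statement ⊃ ¬calibrate_sensor)) is O(calibrate_sensor ⊃ ¬inform_statement), and O(calibrate_sensor) is already established, so O(¬inform_statement).
Applying K to premise 8 (O(¬inform_statement ⊃ publish_invoice)) and O(¬inform_statement) yields O(publish_invoice).
Premise 9 is O(reject_memo ⊃ ¬publish_invoice); contrapositively O(publish_invoice ⊃ ¬reject_memo). Since O(publish_invoice) holds, K gives O(¬reject_memo).
From O(¬reject_memo) and premise 2, O(¬reject_memo ⊃ ¬register_license), we obtain O(¬register_license).
Premises 1, 4, 7 do not contribute to this derivation.
Thus O(¬register_license), which is F(register_license): register_license is forbidden.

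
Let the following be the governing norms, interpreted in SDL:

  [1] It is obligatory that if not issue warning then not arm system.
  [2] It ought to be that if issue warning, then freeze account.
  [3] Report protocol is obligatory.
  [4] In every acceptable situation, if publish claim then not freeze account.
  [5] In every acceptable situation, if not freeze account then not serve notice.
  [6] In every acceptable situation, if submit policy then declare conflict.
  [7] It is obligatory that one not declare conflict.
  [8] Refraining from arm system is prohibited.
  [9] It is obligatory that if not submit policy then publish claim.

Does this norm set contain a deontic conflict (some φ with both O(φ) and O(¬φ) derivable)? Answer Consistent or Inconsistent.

Inconsistent

F(¬arm_system) at premise 8 means O(arm_system).
The contrapositive of premise 1 (O(¬issue_warning → ¬arm_system)) is O(arm_system → issue_warning), and O(arm_system) is already established, so O(issue_warning).
Applying K to premise 2 (O(issue_warning → freeze_account)) and O(issue_warning) yields O(freeze_account).
Premise 4, O(publish_claim → ¬freeze_account), contraposes to O(freeze_account → ¬publish_claim); with O(freeze_account) we get O(¬publish_claim).
Premise 9, O(¬submit_policy → publish_claim), contraposes to O(¬publish_claim → submit_policy); with O(¬publish_claim) we get O(submit_policy).
Premise 6 is O(submit_policy → declare_conflict); since O(submit_policy), deontic closure gives O(declare_conflict).
But premise 7 directly asserts O(¬declare_conflict).
We now have both O(declare_conflict) and O(¬declare_conflict) — declare_conflict is simultaneously obligatory and forbidden, violating the D-axiom.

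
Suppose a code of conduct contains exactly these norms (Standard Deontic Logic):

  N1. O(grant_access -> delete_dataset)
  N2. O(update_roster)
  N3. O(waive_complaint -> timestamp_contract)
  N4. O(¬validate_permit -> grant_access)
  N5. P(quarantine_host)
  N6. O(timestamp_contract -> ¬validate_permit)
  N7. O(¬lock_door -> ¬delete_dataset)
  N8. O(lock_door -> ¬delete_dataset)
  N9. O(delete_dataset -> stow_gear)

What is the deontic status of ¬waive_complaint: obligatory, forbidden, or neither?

Obligatory

By case analysis on lock_door: premise 8 gives O(lock_door -> ¬delete_dataset) and premise 7 gives O(¬lock_door -> ¬delete_dataset), so O(¬delete_dataset) either way.
Premise 1, O(grant_access -> delete_dataset), contraposes to O(¬delete_dataset -> ¬grant_access); with O(¬delete_dataset) we get O(¬grant_access).
The contrapositive of premise 4 (O(¬validate_permit -> grant_access)) is O(¬grant_access -> validate_permit), and O(¬grant_access) is already established, so O(validate_permit).
Premise 6 is O(timestamp_contract -> ¬validate_permit); contrapositively O(validate_permit -> ¬timestamp_contract). Since O(validate_permit) holds, K gives O(¬timestamp_contract).
Premise 3, O(waive_complaint -> timestamp_contract), contraposes to O(¬timestamp_contract -> ¬waive_complaint); with O(¬timestamp_contract) we get O(¬waive_complaint).
Premises 2, 5, 9 do not contribute to this derivation.
Hence ¬waive_complaint is obligatory.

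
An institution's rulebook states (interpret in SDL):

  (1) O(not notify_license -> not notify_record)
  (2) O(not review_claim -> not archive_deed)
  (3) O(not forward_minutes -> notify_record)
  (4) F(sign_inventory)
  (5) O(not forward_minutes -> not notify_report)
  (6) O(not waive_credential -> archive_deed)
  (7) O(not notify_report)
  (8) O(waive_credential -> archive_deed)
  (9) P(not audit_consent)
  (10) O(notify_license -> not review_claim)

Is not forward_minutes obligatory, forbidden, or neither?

Forbidden

Premises 6 and 8 cover both cases: O(not waive_credential -> archive_deed) and O(waive_credential -> archive_deed). Since not waive_credential ∨ waive_credential is a tautology, O(archive_deed) follows.
The contrapositive of premise 2 (O(not review_claim -> not archive_deed)) is O(archive_deed -> review_claim), and O(archive_deed) is already established, so O(review_claim).
Premise 10, O(notify_license -> not review_claim), contraposes to O(review_claim -> not notify_license); with O(review_claim) we get O(not notify_license).
Premise 1 is O(not notify_license -> not notify_record); since O(not notify_license), deontic closure gives O(not notify_record).
Premise 3 is O(not forward_minutes -> notify_record); contrapositively O(not notify_record -> forward_minutes). Since O(not notify_record) holds, K gives O(forward_minutes).
Premises 4, 5, 7, 9 do not contribute to this derivation.
Thus O(forward_minutes), which is F(not forward_minutes): not forward_minutes is forbidden.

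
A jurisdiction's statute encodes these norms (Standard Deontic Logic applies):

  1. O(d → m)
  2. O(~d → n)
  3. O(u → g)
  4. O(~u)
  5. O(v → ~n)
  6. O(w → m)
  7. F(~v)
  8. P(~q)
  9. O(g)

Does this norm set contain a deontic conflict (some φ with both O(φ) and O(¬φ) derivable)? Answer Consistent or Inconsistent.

Premise 3 is O(u → g); even if O(g) held, inferring O(u) would be affirming the consequent — invalid.
So O(u) is not derivable, and the apparent clash with O(~u) does not arise.
A world satisfying every obligation exists (e.g. d=true, g=true, m=true, n=false, q=false, u=false, v=true, w=false); no atom is both obligatory and forbidden, so the set is consistent.

Consistent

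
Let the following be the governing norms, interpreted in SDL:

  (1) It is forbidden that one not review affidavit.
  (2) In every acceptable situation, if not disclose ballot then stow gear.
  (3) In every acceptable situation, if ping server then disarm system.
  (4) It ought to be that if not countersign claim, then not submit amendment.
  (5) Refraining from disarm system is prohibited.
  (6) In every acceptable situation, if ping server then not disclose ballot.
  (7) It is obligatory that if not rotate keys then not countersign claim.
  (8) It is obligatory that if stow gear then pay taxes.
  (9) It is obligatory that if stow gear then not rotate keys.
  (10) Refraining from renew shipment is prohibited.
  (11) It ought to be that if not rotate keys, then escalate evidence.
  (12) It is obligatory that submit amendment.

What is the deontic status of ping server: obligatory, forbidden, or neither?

From premise 12 we have O(submit_amendment).
Premise 4 is O(¬countersign_claim → ¬submit_amendment); contrapositively O(submit_amendment → countersign_claim). Since O(submit_amendment) holds, K gives O(countersign_claim).
Premise 7, O(¬rotate_keys → ¬countersign_claim), contraposes to O(countersign_claim → rotate_keys); with O(countersign_claim) we get O(rotate_keys).
Premise 9 is O(stow_gear → ¬rotate_keys); contrapositively O(rotate_keys → ¬stow_gear). Since O(rotate_keys) holds, K gives O(¬stow_gear).
Premise 2, O(¬disclose_ballot → stow_gear), contraposes to O(¬stow_gear → disclose_ballot); with O(¬stow_gear) we get O(disclose_ballot).
Premise 6, O(ping_server → ¬disclose_ballot), contraposes to O(disclose_ballot → ¬ping_server); with O(disclose_ballot) we get O(¬ping_server).
Premises 1, 3, 5, 8, 10, 11 do not contribute to this derivation.
Thus O(¬ping_server), which is F(ping_server): ping_server is forbidden.

Forbidden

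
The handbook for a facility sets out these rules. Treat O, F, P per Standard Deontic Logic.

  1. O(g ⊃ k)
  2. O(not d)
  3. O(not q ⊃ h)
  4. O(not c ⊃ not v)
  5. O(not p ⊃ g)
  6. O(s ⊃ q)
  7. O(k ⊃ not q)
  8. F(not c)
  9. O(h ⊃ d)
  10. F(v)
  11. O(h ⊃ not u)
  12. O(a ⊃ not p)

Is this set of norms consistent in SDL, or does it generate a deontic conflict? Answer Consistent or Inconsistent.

Consistent

Premise 4 is O(not c ⊃ not v); even if O(not v) held, inferring O(not c) would be affirming the consequent — invalid.
So O(not c) is not derivable, and the apparent clash with O(c) does not arise.
A world satisfying every obligation exists (e.g. a=false, c=true, d=false, g=false, h=false, k=false, p=true, q=true, s=false, u=false, v=false); no atom is both obligatory and forbidden, so the set is consistent.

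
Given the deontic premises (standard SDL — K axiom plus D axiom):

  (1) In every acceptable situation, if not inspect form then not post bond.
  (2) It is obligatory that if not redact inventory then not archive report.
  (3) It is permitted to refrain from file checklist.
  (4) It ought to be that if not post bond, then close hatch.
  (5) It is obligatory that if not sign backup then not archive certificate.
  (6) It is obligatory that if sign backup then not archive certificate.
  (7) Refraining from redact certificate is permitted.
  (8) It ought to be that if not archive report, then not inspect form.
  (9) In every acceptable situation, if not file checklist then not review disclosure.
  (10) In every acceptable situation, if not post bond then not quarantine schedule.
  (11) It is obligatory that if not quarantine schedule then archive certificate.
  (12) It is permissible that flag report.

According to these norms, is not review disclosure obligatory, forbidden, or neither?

Premise 9 is O(¬file_checklist → ¬review_disclosure), but O(¬file_checklist) is not derivable from the premises (the permission P(¬file_checklist) asserts only ¬O(file_checklist), not O(¬file_checklist)), so it does not yield O(¬review_disclosure).
No premise or chain of K-axiom applications forces O(¬review_disclosure), and none forces O(review_disclosure). So ¬review_disclosure is neither obligatory nor forbidden under these norms.

Neither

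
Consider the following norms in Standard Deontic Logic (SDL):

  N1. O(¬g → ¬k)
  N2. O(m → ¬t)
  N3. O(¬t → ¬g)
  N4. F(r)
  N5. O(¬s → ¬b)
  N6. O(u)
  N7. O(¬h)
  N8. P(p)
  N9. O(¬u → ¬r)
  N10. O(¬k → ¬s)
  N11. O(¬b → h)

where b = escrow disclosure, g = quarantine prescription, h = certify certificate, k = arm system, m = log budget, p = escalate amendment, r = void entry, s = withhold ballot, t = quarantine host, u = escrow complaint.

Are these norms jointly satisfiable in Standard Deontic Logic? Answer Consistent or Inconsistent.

Premise 9 is O(¬u → ¬r); even if O(¬r) held, inferring O(¬u) would be affirming the consequent — invalid.
So O(¬u) is not derivable, and the apparent clash with O(u) does not arise.
A world satisfying every obligation exists (e.g. b=true, g=true, h=false, k=true, m=false, p=false, r=false, s=true, t=true, u=true); no atom is both obligatory and forbidden, so the set is consistent.

Consistent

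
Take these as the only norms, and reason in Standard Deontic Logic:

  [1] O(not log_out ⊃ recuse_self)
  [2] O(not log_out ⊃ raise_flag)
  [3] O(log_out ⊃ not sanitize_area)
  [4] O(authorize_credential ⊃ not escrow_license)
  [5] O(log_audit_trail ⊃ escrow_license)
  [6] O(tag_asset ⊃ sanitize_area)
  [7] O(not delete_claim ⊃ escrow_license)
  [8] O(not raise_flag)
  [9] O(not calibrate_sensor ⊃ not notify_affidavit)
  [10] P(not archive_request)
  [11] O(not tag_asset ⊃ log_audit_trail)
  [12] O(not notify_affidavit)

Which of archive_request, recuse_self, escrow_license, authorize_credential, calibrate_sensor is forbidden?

Premise 8 states O(not raise_flag) outright.
Premise 2 is O(not log_out ⊃ raise_flag); contrapositively O(not raise_flag ⊃ log_out). Since O(not raise_flag) holds, K gives O(log_out).
With premise 3, O(log_out ⊃ not sanitize_area), the K-axiom yields O(not sanitize_area).
The contrapositive of premise 6 (O(tag_asset ⊃ sanitize_area)) is O(not sanitize_area ⊃ not tag_asset), and O(not sanitize_area) is already established, so O(not tag_asset).
Premise 11 is O(not tag_asset ⊃ log_audit_trail); since O(not tag_asset), deontic closure gives O(log_audit_trail).
From O(log_audit_trail) and premise 5, O(log_audit_trail ⊃ escrow_license), we obtain O(escrow_license).
Premise 4 is O(authorize_credential ⊃ not escrow_license); contrapositively O(escrow_license ⊃ not authorize_credential). Since O(escrow_license) holds, K gives O(not authorize_credential).
So O(not authorize_credential) holds, i.e. authorize_credential is forbidden. None of the other listed options is forbidden under the premises.

authorize_credential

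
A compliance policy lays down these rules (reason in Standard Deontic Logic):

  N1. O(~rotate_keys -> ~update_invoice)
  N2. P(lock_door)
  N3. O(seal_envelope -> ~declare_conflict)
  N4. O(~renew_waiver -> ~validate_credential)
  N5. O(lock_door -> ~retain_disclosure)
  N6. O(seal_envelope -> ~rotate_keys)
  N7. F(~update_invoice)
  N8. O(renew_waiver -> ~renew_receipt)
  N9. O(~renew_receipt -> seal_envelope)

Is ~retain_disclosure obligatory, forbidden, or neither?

Premise 5 is O(lock_door -> ~retain_disclosure), but O(lock_door) is not derivable from the premises (the permission P(lock_door) asserts only ~O(~lock_door), not O(lock_door)), so it does not yield O(~retain_disclosure).
No premise or chain of K-axiom applications forces O(~retain_disclosure), and none forces O(retain_disclosure). So ~retain_disclosure is neither obligatory nor forbidden under these norms.

Neither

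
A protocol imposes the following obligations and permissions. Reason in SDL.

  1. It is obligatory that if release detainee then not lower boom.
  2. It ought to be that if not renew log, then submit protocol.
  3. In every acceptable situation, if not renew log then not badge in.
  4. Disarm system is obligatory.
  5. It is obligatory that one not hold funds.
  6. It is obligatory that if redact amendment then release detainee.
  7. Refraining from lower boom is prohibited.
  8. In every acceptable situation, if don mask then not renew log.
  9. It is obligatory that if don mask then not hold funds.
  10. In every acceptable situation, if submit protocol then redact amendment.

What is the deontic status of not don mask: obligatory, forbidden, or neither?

Obligatory

Premise 7, F(¬lower_boom), is equivalent to O(lower_boom).
The contrapositive of premise 1 (O(release_detainee → ¬lower_boom)) is O(lower_boom → ¬release_detainee), and O(lower_boom) is already established, so O(¬release_detainee).
Premise 6 is O(redact_amendment → release_detainee); contrapositively O(¬release_detainee → ¬redact_amendment). Since O(¬release_detainee) holds, K gives O(¬redact_amendment).
The contrapositive of premise 10 (O(submit_protocol → redact_amendment)) is O(¬redact_amendment → ¬submit_protocol), and O(¬redact_amendment) is already established, so O(¬submit_protocol).
Premise 2 is O(¬renew_log → submit_protocol); contrapositively O(¬submit_protocol → renew_log). Since O(¬submit_protocol) holds, K gives O(renew_log).
The contrapositive of premise 8 (O(don_mask → ¬renew_log)) is O(renew_log → ¬don_mask), and O(renew_log) is already established, so O(¬don_mask).
Premises 3, 4, 5, 9 do not contribute to this derivation.
Hence ¬don_mask is obligatory.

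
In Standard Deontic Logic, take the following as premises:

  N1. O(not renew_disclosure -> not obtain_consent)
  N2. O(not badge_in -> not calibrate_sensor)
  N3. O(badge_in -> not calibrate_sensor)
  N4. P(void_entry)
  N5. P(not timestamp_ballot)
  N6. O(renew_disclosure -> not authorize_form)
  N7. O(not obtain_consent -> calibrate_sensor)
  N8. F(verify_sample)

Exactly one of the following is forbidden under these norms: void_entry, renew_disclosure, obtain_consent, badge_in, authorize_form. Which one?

authorize_form

Premises 3 and 2 cover both cases: O(badge_in -> not calibrate_sensor) and O(not badge_in -> not calibrate_sensor). Since badge_in ∨ not badge_in is a tautology, O(not calibrate_sensor) follows.
The contrapositive of premise 7 (O(not obtain_consent -> calibrate_sensor)) is O(not calibrate_sensor -> obtain_consent), and O(not calibrate_sensor) is already established, so O(obtain_consent).
Premise 1, O(not renew_disclosure -> not obtain_consent), contraposes to O(obtain_consent -> renew_disclosure); with O(obtain_consent) we get O(renew_disclosure).
Premise 6 is O(renew_disclosure -> not authorize_form); since O(renew_disclosure), deontic closure gives O(not authorize_form).
So O(not authorize_form) holds, i.e. authorize_form is forbidden. None of the other listed options is forbidden under the premises.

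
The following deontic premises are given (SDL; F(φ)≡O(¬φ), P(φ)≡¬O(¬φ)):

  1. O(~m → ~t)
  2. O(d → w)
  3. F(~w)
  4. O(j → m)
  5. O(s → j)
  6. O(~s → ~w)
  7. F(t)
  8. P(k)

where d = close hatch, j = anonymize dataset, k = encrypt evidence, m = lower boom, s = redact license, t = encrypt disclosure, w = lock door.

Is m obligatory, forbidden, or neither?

Obligatory

Premise 3, F(~w), is equivalent to O(w).
The contrapositive of premise 6 (O(~s → ~w)) is O(w → s), and O(w) is already established, so O(s).
With premise 5, O(s → j), the K-axiom yields O(j).
Applying K to premise 4 (O(j → m)) and O(j) yields O(m).
Premises 1, 2, 7, 8 do not contribute to this derivation.
Hence m is obligatory.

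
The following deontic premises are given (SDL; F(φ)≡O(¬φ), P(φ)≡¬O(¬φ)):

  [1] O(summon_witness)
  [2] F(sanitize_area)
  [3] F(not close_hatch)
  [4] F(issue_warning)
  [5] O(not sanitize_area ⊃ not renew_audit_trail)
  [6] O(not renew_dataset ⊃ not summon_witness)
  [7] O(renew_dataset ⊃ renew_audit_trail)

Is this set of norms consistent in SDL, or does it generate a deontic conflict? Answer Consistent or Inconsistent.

From premise 1 we have O(summon_witness).
Premise 6, O(not renew_dataset ⊃ not summon_witness), contraposes to O(summon_witness ⊃ renew_dataset); with O(summon_witness) we get O(renew_dataset).
Premise 7 is O(renew_dataset ⊃ renew_audit_trail); since O(renew_dataset), deontic closure gives O(renew_audit_trail).
The contrapositive of premise 5 (O(not sanitize_area ⊃ not renew_audit_trail)) is O(renew_audit_trail ⊃ sanitize_area), and O(renew_audit_trail) is already established, so O(sanitize_area).
However, F(sanitize_area) at premise 2 amounts to O(not sanitize_area).
We now have both O(sanitize_area) and O(not sanitize_area) — sanitize_area is simultaneously obligatory and forbidden, violating the D-axiom.

Inconsistent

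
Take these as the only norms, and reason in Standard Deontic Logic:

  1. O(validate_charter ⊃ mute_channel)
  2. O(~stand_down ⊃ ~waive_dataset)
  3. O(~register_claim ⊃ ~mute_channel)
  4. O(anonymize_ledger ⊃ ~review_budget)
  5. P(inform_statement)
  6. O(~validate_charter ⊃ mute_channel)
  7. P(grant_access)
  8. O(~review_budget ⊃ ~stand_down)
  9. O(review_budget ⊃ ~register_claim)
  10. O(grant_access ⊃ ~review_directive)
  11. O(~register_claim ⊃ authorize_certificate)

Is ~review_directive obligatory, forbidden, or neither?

Premise 10 is O(grant_access ⊃ ~review_directive), but O(grant_access) is not derivable from the premises (the permission P(grant_access) asserts only ~O(~grant_access), not O(grant_access)), so it does not yield O(~review_directive).
No premise or chain of K-axiom applications forces O(~review_directive), and none forces O(review_directive). So ~review_directive is neither obligatory nor forbidden under these norms.

Neither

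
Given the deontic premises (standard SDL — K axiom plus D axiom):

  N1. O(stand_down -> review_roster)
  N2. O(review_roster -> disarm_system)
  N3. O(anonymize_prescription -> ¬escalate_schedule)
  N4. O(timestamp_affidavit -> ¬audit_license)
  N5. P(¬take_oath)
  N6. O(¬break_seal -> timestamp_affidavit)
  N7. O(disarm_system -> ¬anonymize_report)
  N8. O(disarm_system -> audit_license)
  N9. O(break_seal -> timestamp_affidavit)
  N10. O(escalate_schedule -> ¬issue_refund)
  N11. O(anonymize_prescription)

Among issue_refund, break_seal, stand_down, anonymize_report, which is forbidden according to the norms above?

stand_down

Premises 9 and 6 are O(break_seal -> timestamp_affidavit) and O(¬break_seal -> timestamp_affidavit); every ideal world satisfies break_seal or ¬break_seal, so in either case timestamp_affidavit holds — hence O(timestamp_affidavit).
From O(timestamp_affidavit) and premise 4, O(timestamp_affidavit -> ¬audit_license), we obtain O(¬audit_license).
Premise 8, O(disarm_system -> audit_license), contraposes to O(¬audit_license -> ¬disarm_system); with O(¬audit_license) we get O(¬disarm_system).
The contrapositive of premise 2 (O(review_roster -> disarm_system)) is O(¬disarm_system -> ¬review_roster), and O(¬disarm_system) is already established, so O(¬review_roster).
Premise 1, O(stand_down -> review_roster), contraposes to O(¬review_roster -> ¬stand_down); with O(¬review_roster) we get O(¬stand_down).
So O(¬stand_down) holds, i.e. stand_down is forbidden. None of the other listed options is forbidden under the premises.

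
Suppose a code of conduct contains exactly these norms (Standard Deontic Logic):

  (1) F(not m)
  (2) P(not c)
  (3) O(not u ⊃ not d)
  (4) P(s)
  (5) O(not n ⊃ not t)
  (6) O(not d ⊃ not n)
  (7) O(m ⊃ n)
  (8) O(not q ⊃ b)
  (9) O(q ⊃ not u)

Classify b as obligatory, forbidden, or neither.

F(not m) at premise 1 means O(m).
With premise 7, O(m ⊃ n), the K-axiom yields O(n).
The contrapositive of premise 6 (O(not d ⊃ not n)) is O(n ⊃ d), and O(n) is already established, so O(d).
Premise 3 is O(not u ⊃ not d); contrapositively O(d ⊃ u). Since O(d) holds, K gives O(u).
Premise 9, O(q ⊃ not u), contraposes to O(u ⊃ not q); with O(u) we get O(not q).
From O(not q) and premise 8, O(not q ⊃ b), we obtain O(b).
Premises 2, 4, 5 do not contribute to this derivation.
Hence b is obligatory.

Obligatory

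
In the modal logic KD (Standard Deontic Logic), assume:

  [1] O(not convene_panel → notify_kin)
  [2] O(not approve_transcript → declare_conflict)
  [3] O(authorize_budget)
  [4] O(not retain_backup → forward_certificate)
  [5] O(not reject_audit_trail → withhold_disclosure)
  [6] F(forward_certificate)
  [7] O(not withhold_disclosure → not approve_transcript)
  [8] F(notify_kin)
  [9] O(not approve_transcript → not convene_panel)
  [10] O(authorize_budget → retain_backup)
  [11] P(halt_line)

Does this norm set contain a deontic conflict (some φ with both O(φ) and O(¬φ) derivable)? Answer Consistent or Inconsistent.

Premise 4 is O(not retain_backup → forward_certificate), but O(not retain_backup) is not derivable from the premises, so it does not yield O(forward_certificate).
So O(forward_certificate) is not derivable, and the apparent clash with O(not forward_certificate) does not arise.
A world satisfying every obligation exists (e.g. approve_transcript=true, authorize_budget=true, convene_panel=true, declare_conflict=false, forward_certificate=false, halt_line=false, notify_kin=false, reject_audit_trail=false, retain_backup=true, withhold_disclosure=true); no atom is both obligatory and forbidden, so the set is consistent.

Consistent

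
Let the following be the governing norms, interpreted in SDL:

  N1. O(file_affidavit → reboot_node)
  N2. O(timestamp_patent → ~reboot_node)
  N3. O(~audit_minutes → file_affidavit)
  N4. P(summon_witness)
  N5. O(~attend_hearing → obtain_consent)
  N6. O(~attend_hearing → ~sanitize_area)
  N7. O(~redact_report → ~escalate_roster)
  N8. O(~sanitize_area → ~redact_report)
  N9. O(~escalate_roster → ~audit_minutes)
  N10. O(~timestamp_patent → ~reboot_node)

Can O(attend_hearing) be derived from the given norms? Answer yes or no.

Yes

By case analysis on timestamp_patent: premise 2 gives O(timestamp_patent → ~reboot_node) and premise 10 gives O(~timestamp_patent → ~reboot_node), so O(~reboot_node) either way.
Premise 1, O(file_affidavit → reboot_node), contraposes to O(~reboot_node → ~file_affidavit); with O(~reboot_node) we get O(~file_affidavit).
Premise 3 is O(~audit_minutes → file_affidavit); contrapositively O(~file_affidavit → audit_minutes). Since O(~file_affidavit) holds, K gives O(audit_minutes).
The contrapositive of premise 9 (O(~escalate_roster → ~audit_minutes)) is O(audit_minutes → escalate_roster), and O(audit_minutes) is already established, so O(escalate_roster).
Premise 7, O(~redact_report → ~escalate_roster), contraposes to O(escalate_roster → redact_report); with O(escalate_roster) we get O(redact_report).
Premise 8, O(~sanitize_area → ~redact_report), contraposes to O(redact_report → sanitize_area); with O(redact_report) we get O(sanitize_area).
Premise 6 is O(~attend_hearing → ~sanitize_area); contrapositively O(sanitize_area → attend_hearing). Since O(sanitize_area) holds, K gives O(attend_hearing).
Premises 4, 5 do not contribute to this derivation.
So O(attend_hearing) follows.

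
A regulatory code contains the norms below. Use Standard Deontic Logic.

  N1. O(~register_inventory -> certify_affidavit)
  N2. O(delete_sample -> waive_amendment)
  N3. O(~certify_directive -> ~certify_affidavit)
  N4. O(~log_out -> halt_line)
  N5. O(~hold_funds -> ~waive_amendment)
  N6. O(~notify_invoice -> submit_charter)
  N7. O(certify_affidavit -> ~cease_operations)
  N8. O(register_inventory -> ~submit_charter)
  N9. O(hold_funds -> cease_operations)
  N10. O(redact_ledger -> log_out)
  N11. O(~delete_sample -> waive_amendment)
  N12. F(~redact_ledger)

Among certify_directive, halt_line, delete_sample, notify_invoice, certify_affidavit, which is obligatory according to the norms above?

Premises 2 and 11 cover both cases: O(delete_sample -> waive_amendment) and O(~delete_sample -> waive_amendment). Since delete_sample ∨ ~delete_sample is a tautology, O(waive_amendment) follows.
The contrapositive of premise 5 (O(~hold_funds -> ~waive_amendment)) is O(waive_amendment -> hold_funds), and O(waive_amendment) is already established, so O(hold_funds).
Applying K to premise 9 (O(hold_funds -> cease_operations)) and O(hold_funds) yields O(cease_operations).
The contrapositive of premise 7 (O(certify_affidavit -> ~cease_operations)) is O(cease_operations -> ~certify_affidavit), and O(cease_operations) is already established, so O(~certify_affidavit).
Premise 1, O(~register_inventory -> certify_affidavit), contraposes to O(~certify_affidavit -> register_inventory); with O(~certify_affidavit) we get O(register_inventory).
With premise 8, O(register_inventory -> ~submit_charter), the K-axiom yields O(~submit_charter).
Premise 6 is O(~notify_invoice -> submit_charter); contrapositively O(~submit_charter -> notify_invoice). Since O(~submit_charter) holds, K gives O(notify_invoice).
So O(notify_invoice) holds — notify_invoice is obligatory. None of the other listed options is made obligatory by any chain of premises.

notify_invoice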